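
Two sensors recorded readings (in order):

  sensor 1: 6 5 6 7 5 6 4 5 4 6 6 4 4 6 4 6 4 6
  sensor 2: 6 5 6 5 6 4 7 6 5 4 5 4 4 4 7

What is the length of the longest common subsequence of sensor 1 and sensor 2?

11

One common subsequence of length 11: 6 (sensor 1 #1, sensor 2 #1), then 5 (sensor 1 #2, sensor 2 #2), then 6 (sensor 1 #3, sensor 2 #3), then 5 (sensor 1 #5, sensor 2 #4), then 6 (sensor 1 #6, sensor 2 #5), then 4 (sensor 1 #7, sensor 2 #6), then 5 (sensor 1 #8, sensor 2 #9), then 4 (sensor 1 #9, sensor 2 #10), then 4 (sensor 1 #12, sensor 2 #12), then 4 (sensor 1 #13, sensor 2 #13), then 4 (sensor 1 #15, sensor 2 #14), and the DP table's final entry dp[18][15] is also 11, so no common subsequence is longer.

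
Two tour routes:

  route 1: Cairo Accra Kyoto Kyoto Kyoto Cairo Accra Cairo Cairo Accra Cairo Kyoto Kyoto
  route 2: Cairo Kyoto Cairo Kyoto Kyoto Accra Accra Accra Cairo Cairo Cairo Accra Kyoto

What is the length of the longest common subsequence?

Pick Cairo [1,1]; then Kyoto [3,2]; then Kyoto [4,4]; then Kyoto [5,5]; then Cairo [6,9]; then Cairo [8,10]; then Cairo [9,11]; then Accra [10,12]; then Kyoto [13,13]; all 9 stops appear in both, in order. Since dp[13][13] = 9, nothing longer is possible.

9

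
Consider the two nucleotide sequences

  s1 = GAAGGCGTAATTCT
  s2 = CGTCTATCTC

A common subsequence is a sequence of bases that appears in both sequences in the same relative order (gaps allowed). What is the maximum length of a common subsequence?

Let dp[i][j] be the LCS length of the first i bases of s1 and the first j bases of s2. dp[i][j] = dp[i-1][j-1]+1 when the i-th and j-th bases match, else max(dp[i-1][j], dp[i][j-1]).
    ·  C  G  T  C  T  A  T  C  T  C
 ·  0  0  0  0  0  0  0  0  0  0  0
 G  0  0  1  1  1  1  1  1  1  1  1
 A  0  0  1  1  1  1  2  2  2  2  2
 A  0  0  1  1  1  1  2  2  2  2  2
 G  0  0  1  1  1  1  2  2  2  2  2
 G  0  0  1  1  1  1  2  2  2  2  2
 C  0  1  1  1  2  2  2  2  3  3  3
 G  0  1  2  2  2  2  2  2  3  3  3
 T  0  1  2  3  3  3  3  3  3  4  4
 A  0  1  2  3  3  3  4  4  4  4  4
 A  0  1  2  3  3  3  4  4  4  4  4
 T  0  1  2  3  3  4  4  5  5  5  5
 T  0  1  2  3  3  4  4  5  5  6  6
 C  0  1  2  3  4  4  4  5  6  6  7
 T  0  1  2  3  4  5  5  5  6  7  7
dp[14][10] = 7. One LCS (by backtracking along matches): GCTATTC.

7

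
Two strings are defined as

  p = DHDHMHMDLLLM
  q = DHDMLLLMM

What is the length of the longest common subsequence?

Match D [1,1], H [2,2], D [3,3], M [7,4], L [9,5], L [10,6], L [11,7], M [12,9] — 8 characters in the same relative order in both. The LCS DP gives dp[12][9] = 8, so this is optimal.

8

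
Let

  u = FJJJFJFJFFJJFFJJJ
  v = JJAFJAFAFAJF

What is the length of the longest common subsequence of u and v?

8

One common subsequence of length 8: J [2,1] → J [3,2] → F [5,4] → J [6,5] → F [7,7] → F [9,9] → J [12,11] → F [14,12]. The LCS DP gives dp[17][12] = 8, so this is optimal.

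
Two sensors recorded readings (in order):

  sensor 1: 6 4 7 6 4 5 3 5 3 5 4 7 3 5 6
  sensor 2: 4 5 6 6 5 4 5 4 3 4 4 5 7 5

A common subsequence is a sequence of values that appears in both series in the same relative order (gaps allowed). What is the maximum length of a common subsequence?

8

One common subsequence of length 8: 6 at sensor 1[1]=sensor 2[3], 6 at sensor 1[4]=sensor 2[4], 4 at sensor 1[5]=sensor 2[6], 5 at sensor 1[6]=sensor 2[7], 3 at sensor 1[7]=sensor 2[9], 5 at sensor 1[10]=sensor 2[12], 7 at sensor 1[12]=sensor 2[13], 5 at sensor 1[14]=sensor 2[14]. The LCS DP gives dp[15][14] = 8, so this is optimal.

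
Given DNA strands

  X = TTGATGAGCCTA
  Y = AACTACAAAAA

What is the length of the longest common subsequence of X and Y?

5

One common subsequence of length 5: A (X #4, Y #2), T (X #5, Y #4), A (X #7, Y #5), C (X #9, Y #6), A (X #12, Y #11). The LCS DP gives dp[12][11] = 5, so this is optimal.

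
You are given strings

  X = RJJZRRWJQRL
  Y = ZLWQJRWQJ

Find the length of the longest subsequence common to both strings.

Taking J at X[3]=Y[5], R at X[6]=Y[6], W at X[7]=Y[7], J at X[8]=Y[9] gives a common subsequence of length 4. The LCS DP gives dp[11][9] = 4, so this is optimal.

4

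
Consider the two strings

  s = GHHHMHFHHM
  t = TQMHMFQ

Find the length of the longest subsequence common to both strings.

Taking H (s #4, t #4); then M (s #5, t #5); then F (s #7, t #6) gives a common subsequence of length 3, and the DP table's final entry dp[10][7] is also 3, so no common subsequence is longer.

3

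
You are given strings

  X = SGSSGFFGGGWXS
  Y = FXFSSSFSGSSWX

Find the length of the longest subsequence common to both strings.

Pick S [1,4], then S [3,5], then S [4,6], then F [6,7], then G [8,9], then W [11,12], then X [12,13]; all 7 characters appear in both, in order. Since dp[13][13] = 7, nothing longer is possible.

7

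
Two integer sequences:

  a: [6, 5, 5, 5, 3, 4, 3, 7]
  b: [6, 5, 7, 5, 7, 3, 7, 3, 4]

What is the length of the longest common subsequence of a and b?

One common subsequence of length 5: 6 [1,1]; then 5 [2,2]; then 5 [3,4]; then 3 [5,8]; then 4 [6,9], and the DP table's final entry dp[8][9] is also 5, so no common subsequence is longer.

5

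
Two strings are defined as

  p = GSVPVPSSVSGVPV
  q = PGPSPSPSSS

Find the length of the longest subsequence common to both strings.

7

Let dp[i][j] be the LCS length of the first i characters of p and the first j characters of q. dp[i][j] = dp[i-1][j-1]+1 when the i-th and j-th characters match, else max(dp[i-1][j], dp[i][j-1]).
    ·  P  G  P  S  P  S  P  S  S  S
 ·  0  0  0  0  0  0  0  0  0  0  0
 G  0  0  1  1  1  1  1  1  1  1  1
 S  0  0  1  1  2  2  2  2  2  2  2
 V  0  0  1  1  2  2  2  2  2  2  2
 P  0  1  1  2  2  3  3  3  3  3  3
 V  0  1  1  2  2  3  3  3  3  3  3
 P  0  1  1  2  2  3  3  4  4  4  4
 S  0  1  1  2  3  3  4  4  5  5  5
 S  0  1  1  2  3  3  4  4  5  6  6
 V  0  1  1  2  3  3  4  4  5  6  6
 S  0  1  1  2  3  3  4  4  5  6  7
 G  0  1  2  2  3  3  4  4  5  6  7
 V  0  1  2  2  3  3  4  4  5  6  7
 P  0  1  2  3  3  4  4  5  5  6  7
 V  0  1  2  3  3  4  4  5  5  6  7
dp[14][10] = 7. One LCS (by backtracking along matches): GSPPSSS.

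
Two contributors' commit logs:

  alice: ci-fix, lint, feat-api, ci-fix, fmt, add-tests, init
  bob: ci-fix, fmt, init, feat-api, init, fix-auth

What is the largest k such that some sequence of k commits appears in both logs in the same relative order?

3

One common subsequence of length 3: ci-fix at alice[1]=bob[1], feat-api at alice[3]=bob[4], init at alice[7]=bob[5]. Since dp[7][6] = 3, nothing longer is possible.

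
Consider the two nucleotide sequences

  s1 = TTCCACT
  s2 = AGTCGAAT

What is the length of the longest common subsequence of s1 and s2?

One common subsequence of length 4: T at s1[2]=s2[3] → C at s1[3]=s2[4] → A at s1[5]=s2[7] → T at s1[7]=s2[8]. dp[7][8] = 4 confirms this is the maximum.

4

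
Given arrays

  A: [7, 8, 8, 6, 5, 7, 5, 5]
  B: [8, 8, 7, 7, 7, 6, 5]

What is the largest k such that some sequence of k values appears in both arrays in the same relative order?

Match 8 [2,1], then 8 [3,2], then 6 [4,6], then 5 [8,7] — 4 values in the same relative order in both. Since dp[8][7] = 4, nothing longer is possible.

4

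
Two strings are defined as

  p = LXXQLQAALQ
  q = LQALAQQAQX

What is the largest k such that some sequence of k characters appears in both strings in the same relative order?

Pick L (p #1, q #1), Q (p #4, q #2), L (p #5, q #4), Q (p #6, q #7), A (p #8, q #8), Q (p #10, q #9); all 6 characters appear in both, in order, and the DP table's final entry dp[10][10] is also 6, so no common subsequence is longer.

6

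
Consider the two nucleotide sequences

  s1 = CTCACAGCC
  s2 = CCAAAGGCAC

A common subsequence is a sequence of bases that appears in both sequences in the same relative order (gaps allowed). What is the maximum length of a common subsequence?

7

Taking C [1,1]; then C [3,2]; then A [4,4]; then A [6,5]; then G [7,7]; then C [8,8]; then C [9,10] gives a common subsequence of length 7. dp[9][10] = 7 confirms this is the maximum.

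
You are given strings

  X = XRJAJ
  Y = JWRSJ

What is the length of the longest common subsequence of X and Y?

Taking R (X #2, Y #3), then J (X #5, Y #5) gives a common subsequence of length 2, and the DP table's final entry dp[5][5] is also 2, so no common subsequence is longer.

2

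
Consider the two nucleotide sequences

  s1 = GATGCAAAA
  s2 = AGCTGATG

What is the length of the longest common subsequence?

4

Taking G at s1[1]=s2[5] → A at s1[2]=s2[6] → T at s1[3]=s2[7] → G at s1[4]=s2[8] gives a common subsequence of length 4, and the DP table's final entry dp[9][8] is also 4, so no common subsequence is longer.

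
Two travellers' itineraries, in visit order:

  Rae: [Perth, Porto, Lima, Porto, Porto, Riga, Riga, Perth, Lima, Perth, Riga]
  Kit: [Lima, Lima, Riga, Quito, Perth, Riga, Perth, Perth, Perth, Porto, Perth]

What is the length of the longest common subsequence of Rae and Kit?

5

One common subsequence of length 5: Lima [3,2] → Riga [6,3] → Riga [7,6] → Perth [8,9] → Perth [10,11], and the DP table's final entry dp[11][11] is also 5, so no common subsequence is longer.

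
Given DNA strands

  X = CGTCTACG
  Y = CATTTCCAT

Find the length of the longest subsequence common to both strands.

Let dp[i][j] be the LCS length of the first i bases of X and the first j bases of Y. dp[i][j] = dp[i-1][j-1]+1 when the i-th and j-th bases match, else max(dp[i-1][j], dp[i][j-1]).
    ·  C  A  T  T  T  C  C  A  T
 ·  0  0  0  0  0  0  0  0  0  0
 C  0  1  1  1  1  1  1  1  1  1
 G  0  1  1  1  1  1  1  1  1  1
 T  0  1  1  2  2  2  2  2  2  2
 C  0  1  1  2  2  2  3  3  3  3
 T  0  1  1  2  3  3  3  3  3  4
 A  0  1  2  2  3  3  3  3  4  4
 C  0  1  2  2  3  3  4  4  4  4
 G  0  1  2  2  3  3  4  4  4  4
dp[8][9] = 4. One LCS (by backtracking along matches): CTCT.

4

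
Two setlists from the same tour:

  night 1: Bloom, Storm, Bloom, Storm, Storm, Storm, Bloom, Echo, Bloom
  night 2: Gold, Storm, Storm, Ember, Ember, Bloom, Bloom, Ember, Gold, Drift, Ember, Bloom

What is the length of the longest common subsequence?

Match Storm at night 1[2]=night 2[3] → Bloom at night 1[3]=night 2[6] → Bloom at night 1[7]=night 2[7] → Bloom at night 1[9]=night 2[12] — 4 songs in the same relative order in both. Since dp[9][12] = 4, nothing longer is possible.

4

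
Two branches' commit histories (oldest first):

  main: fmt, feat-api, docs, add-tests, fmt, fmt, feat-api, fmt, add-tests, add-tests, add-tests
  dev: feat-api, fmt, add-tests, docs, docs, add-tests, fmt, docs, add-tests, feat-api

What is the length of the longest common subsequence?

5

One common subsequence of length 5: fmt (main #1, dev #2), then docs (main #3, dev #5), then add-tests (main #4, dev #6), then fmt (main #5, dev #7), then feat-api (main #7, dev #10), and the DP table's final entry dp[11][10] is also 5, so no common subsequence is longer.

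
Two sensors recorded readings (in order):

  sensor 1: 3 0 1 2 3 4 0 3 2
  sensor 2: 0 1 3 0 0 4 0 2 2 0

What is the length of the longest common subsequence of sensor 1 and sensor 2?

6

Taking 0 (sensor 1 #2, sensor 2 #1), 1 (sensor 1 #3, sensor 2 #2), 3 (sensor 1 #5, sensor 2 #3), 4 (sensor 1 #6, sensor 2 #6), 0 (sensor 1 #7, sensor 2 #7), 2 (sensor 1 #9, sensor 2 #9) gives a common subsequence of length 6. Since dp[9][10] = 6, nothing longer is possible.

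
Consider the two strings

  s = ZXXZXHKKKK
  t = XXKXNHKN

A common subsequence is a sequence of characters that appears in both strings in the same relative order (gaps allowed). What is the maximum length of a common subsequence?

Let dp[i][j] be the LCS length of the first i characters of s and the first j characters of t. dp[i][j] = dp[i-1][j-1]+1 when the i-th and j-th characters match, else max(dp[i-1][j], dp[i][j-1]).
    ·  X  X  K  X  N  H  K  N
 ·  0  0  0  0  0  0  0  0  0
 Z  0  0  0  0  0  0  0  0  0
 X  0  1  1  1  1  1  1  1  1
 X  0  1  2  2  2  2  2  2  2
 Z  0  1  2  2  2  2  2  2  2
 X  0  1  2  2  3  3  3  3  3
 H  0  1  2  2  3  3  4  4  4
 K  0  1  2  3  3  3  4  5  5
 K  0  1  2  3  3  3  4  5  5
 K  0  1  2  3  3  3  4  5  5
 K  0  1  2  3  3  3  4  5  5
dp[10][8] = 5. One LCS (by backtracking along matches): XXXHK.

5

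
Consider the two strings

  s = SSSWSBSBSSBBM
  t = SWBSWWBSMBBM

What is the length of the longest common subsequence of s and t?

9

Pick S (s #3, t #1), W (s #4, t #2), B (s #6, t #3), S (s #7, t #4), B (s #8, t #7), S (s #9, t #8), B (s #11, t #10), B (s #12, t #11), M (s #13, t #12); all 9 characters appear in both, in order. Since dp[13][12] = 9, nothing longer is possible.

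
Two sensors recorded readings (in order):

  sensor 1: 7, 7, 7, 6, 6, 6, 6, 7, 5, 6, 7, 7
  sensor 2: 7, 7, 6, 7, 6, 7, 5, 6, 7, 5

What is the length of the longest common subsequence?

One common subsequence of length 8: 7 (sensor 1 #1, sensor 2 #1) → 7 (sensor 1 #2, sensor 2 #2) → 7 (sensor 1 #3, sensor 2 #4) → 6 (sensor 1 #7, sensor 2 #5) → 7 (sensor 1 #8, sensor 2 #6) → 5 (sensor 1 #9, sensor 2 #7) → 6 (sensor 1 #10, sensor 2 #8) → 7 (sensor 1 #11, sensor 2 #9), and the DP table's final entry dp[12][10] is also 8, so no common subsequence is longer.

8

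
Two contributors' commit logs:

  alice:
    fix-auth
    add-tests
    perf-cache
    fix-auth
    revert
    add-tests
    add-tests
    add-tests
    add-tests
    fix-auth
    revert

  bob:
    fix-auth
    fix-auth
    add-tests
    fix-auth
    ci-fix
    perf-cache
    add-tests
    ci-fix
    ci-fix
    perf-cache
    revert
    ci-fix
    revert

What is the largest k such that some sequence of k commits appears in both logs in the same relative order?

5

Pick fix-auth at alice[1]=bob[4] → add-tests at alice[2]=bob[7] → perf-cache at alice[3]=bob[10] → revert at alice[5]=bob[11] → revert at alice[11]=bob[13]; all 5 commits appear in both, in order, and the DP table's final entry dp[11][13] is also 5, so no common subsequence is longer.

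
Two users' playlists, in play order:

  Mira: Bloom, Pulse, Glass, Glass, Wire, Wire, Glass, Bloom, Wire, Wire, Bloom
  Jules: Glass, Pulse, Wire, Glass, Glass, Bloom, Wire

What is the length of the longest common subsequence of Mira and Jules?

5

Match Pulse at Mira[2]=Jules[2] → Glass at Mira[4]=Jules[4] → Glass at Mira[7]=Jules[5] → Bloom at Mira[8]=Jules[6] → Wire at Mira[10]=Jules[7] — 5 songs in the same relative order in both, and the DP table's final entry dp[11][7] is also 5, so no common subsequence is longer.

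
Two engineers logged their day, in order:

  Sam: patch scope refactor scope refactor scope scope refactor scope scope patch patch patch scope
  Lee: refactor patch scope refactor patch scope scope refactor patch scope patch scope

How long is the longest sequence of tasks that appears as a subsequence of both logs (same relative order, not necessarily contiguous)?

9

Pick patch at Sam[1]=Lee[2]; then scope at Sam[2]=Lee[3]; then refactor at Sam[3]=Lee[4]; then scope at Sam[6]=Lee[6]; then scope at Sam[7]=Lee[7]; then refactor at Sam[8]=Lee[8]; then scope at Sam[10]=Lee[10]; then patch at Sam[13]=Lee[11]; then scope at Sam[14]=Lee[12]; all 9 tasks appear in both, in order. dp[14][12] = 9 confirms this is the maximum.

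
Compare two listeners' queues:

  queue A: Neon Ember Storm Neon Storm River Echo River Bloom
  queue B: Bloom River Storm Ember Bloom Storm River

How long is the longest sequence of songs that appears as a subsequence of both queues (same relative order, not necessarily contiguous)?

One common subsequence of length 3: Ember at queue A[2]=queue B[4], then Storm at queue A[5]=queue B[6], then River at queue A[8]=queue B[7], and the DP table's final entry dp[9][7] is also 3, so no common subsequence is longer.

3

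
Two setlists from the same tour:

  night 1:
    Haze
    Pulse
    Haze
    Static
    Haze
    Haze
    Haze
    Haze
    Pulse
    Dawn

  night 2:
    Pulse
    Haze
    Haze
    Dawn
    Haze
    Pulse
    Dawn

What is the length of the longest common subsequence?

6

Match Pulse at night 1[2]=night 2[1], Haze at night 1[3]=night 2[2], Haze at night 1[5]=night 2[3], Haze at night 1[8]=night 2[5], Pulse at night 1[9]=night 2[6], Dawn at night 1[10]=night 2[7] — 6 songs in the same relative order in both. dp[10][7] = 6 confirms this is the maximum.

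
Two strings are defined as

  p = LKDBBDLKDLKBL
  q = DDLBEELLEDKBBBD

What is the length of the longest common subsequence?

6

Match L (p #1, q #3), B (p #4, q #4), L (p #7, q #8), D (p #9, q #10), K (p #11, q #11), B (p #12, q #14) — 6 characters in the same relative order in both, and the DP table's final entry dp[13][15] is also 6, so no common subsequence is longer.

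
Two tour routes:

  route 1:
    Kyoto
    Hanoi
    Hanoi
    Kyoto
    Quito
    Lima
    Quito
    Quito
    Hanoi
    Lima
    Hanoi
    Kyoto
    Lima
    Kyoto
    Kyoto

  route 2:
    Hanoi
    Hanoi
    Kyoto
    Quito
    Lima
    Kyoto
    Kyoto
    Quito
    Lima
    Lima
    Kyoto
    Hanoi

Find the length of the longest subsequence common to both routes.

9

Pick Hanoi (route 1 #2, route 2 #1), then Hanoi (route 1 #3, route 2 #2), then Kyoto (route 1 #4, route 2 #3), then Quito (route 1 #5, route 2 #4), then Lima (route 1 #6, route 2 #5), then Quito (route 1 #8, route 2 #8), then Lima (route 1 #10, route 2 #9), then Lima (route 1 #13, route 2 #10), then Kyoto (route 1 #14, route 2 #11); all 9 stops appear in both, in order. The LCS DP gives dp[15][12] = 9, so this is optimal.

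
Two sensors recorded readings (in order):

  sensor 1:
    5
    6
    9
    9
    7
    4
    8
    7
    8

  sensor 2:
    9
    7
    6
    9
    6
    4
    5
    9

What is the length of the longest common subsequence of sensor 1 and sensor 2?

3

Let dp[i][j] be the LCS length of the first i values of sensor 1 and the first j values of sensor 2. dp[i][j] = dp[i-1][j-1]+1 when the i-th and j-th values match, else max(dp[i-1][j], dp[i][j-1]).
    ·  9  7  6  9  6  4  5  9
 ·  0  0  0  0  0  0  0  0  0
 5  0  0  0  0  0  0  0  1  1
 6  0  0  0  1  1  1  1  1  1
 9  0  1  1  1  2  2  2  2  2
 9  0  1  1  1  2  2  2  2  3
 7  0  1  2  2  2  2  2  2  3
 4  0  1  2  2  2  2  3  3  3
 8  0  1  2  2  2  2  3  3  3
 7  0  1  2  2  2  2  3  3  3
 8  0  1  2  2  2  2  3  3  3
dp[9][8] = 3. One LCS (by backtracking along matches): 6, 9, 9.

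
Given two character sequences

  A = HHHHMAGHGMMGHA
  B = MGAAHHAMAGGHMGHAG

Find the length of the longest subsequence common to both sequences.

10

Pick H [1,5], then H [2,6], then M [5,8], then A [6,9], then G [7,11], then H [8,12], then M [11,13], then G [12,14], then H [13,15], then A [14,16]; all 10 characters appear in both, in order. Since dp[14][17] = 10, nothing longer is possible.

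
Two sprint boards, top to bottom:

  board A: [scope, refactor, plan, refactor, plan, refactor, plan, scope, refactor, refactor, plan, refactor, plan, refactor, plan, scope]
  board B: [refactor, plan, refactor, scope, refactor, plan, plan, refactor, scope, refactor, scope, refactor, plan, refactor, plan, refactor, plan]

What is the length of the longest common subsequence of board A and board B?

13

Taking scope [1,4]; then refactor [2,5]; then plan [3,6]; then plan [5,7]; then refactor [6,8]; then scope [8,9]; then refactor [9,10]; then refactor [10,12]; then plan [11,13]; then refactor [12,14]; then plan [13,15]; then refactor [14,16]; then plan [15,17] gives a common subsequence of length 13. Since dp[16][17] = 13, nothing longer is possible.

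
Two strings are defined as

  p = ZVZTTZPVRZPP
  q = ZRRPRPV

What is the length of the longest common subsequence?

One common subsequence of length 4: Z [1,1] → P [7,4] → R [9,5] → P [11,6]. Since dp[12][7] = 4, nothing longer is possible.

4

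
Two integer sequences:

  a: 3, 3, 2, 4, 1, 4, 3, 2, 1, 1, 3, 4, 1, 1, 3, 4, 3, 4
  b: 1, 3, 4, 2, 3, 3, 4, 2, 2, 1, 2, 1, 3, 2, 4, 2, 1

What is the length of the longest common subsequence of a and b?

9

Taking 3 (a #1, b #5), 3 (a #2, b #6), 2 (a #3, b #9), 1 (a #5, b #10), 2 (a #8, b #11), 1 (a #10, b #12), 3 (a #11, b #13), 4 (a #12, b #15), 1 (a #14, b #17) gives a common subsequence of length 9. Since dp[18][17] = 9, nothing longer is possible.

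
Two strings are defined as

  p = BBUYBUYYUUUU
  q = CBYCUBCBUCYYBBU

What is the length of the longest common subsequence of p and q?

Pick B [1,2] → B [2,6] → B [5,8] → U [6,9] → Y [7,11] → Y [8,12] → U [12,15]; all 7 characters appear in both, in order. The LCS DP gives dp[12][15] = 7, so this is optimal.

7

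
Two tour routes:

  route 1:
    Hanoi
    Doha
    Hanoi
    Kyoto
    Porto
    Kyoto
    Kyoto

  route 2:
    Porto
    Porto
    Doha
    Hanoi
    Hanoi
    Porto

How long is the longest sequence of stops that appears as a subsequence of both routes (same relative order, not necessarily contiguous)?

Pick Hanoi at route 1[1]=route 2[4], Hanoi at route 1[3]=route 2[5], Porto at route 1[5]=route 2[6]; all 3 stops appear in both, in order, and the DP table's final entry dp[7][6] is also 3, so no common subsequence is longer.

3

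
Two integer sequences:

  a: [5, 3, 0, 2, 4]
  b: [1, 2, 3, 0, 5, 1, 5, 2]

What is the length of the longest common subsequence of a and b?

Let dp[i][j] be the LCS length of the first i values of a and the first j values of b. dp[i][j] = dp[i-1][j-1]+1 when the i-th and j-th values match, else max(dp[i-1][j], dp[i][j-1]).
    ·  1  2  3  0  5  1  5  2
 ·  0  0  0  0  0  0  0  0  0
 5  0  0  0  0  0  1  1  1  1
 3  0  0  0  1  1  1  1  1  1
 0  0  0  0  1  2  2  2  2  2
 2  0  0  1  1  2  2  2  2  3
 4  0  0  1  1  2  2  2  2  3
dp[5][8] = 3. One LCS (by backtracking along matches): 3, 0, 2.

3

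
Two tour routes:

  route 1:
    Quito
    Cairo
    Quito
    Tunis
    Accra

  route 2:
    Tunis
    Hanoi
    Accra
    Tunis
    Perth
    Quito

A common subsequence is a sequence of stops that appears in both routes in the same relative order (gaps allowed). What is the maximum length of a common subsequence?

Match Tunis [4,1]; then Accra [5,3] — 2 stops in the same relative order in both. Since dp[5][6] = 2, nothing longer is possible.

2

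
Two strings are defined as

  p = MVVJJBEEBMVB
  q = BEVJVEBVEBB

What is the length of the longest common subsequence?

6

Match V at p[2]=q[3] → V at p[3]=q[5] → B at p[6]=q[7] → E at p[8]=q[9] → B at p[9]=q[10] → B at p[12]=q[11] — 6 characters in the same relative order in both, and the DP table's final entry dp[12][11] is also 6, so no common subsequence is longer.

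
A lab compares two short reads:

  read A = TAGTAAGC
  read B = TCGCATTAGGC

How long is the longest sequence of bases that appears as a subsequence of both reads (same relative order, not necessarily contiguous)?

6

One common subsequence of length 6: T (read A #1, read B #1); then A (read A #2, read B #5); then T (read A #4, read B #7); then A (read A #5, read B #8); then G (read A #7, read B #10); then C (read A #8, read B #11). Since dp[8][11] = 6, nothing longer is possible.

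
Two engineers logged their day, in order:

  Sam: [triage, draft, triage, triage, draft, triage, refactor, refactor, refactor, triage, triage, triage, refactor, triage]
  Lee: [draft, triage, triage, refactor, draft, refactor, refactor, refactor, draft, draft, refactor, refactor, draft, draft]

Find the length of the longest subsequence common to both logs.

8

One common subsequence of length 8: draft (Sam #2, Lee #1) → triage (Sam #3, Lee #2) → triage (Sam #4, Lee #3) → draft (Sam #5, Lee #5) → refactor (Sam #7, Lee #7) → refactor (Sam #8, Lee #8) → refactor (Sam #9, Lee #11) → refactor (Sam #13, Lee #12). The LCS DP gives dp[14][14] = 8, so this is optimal.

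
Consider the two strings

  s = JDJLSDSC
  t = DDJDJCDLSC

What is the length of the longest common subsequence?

Taking J [1,3] → D [2,4] → J [3,5] → L [4,8] → S [7,9] → C [8,10] gives a common subsequence of length 6, and the DP table's final entry dp[8][10] is also 6, so no common subsequence is longer.

6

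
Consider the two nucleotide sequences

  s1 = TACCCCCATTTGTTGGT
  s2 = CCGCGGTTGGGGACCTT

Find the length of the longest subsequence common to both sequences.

9

Pick C at s1[3]=s2[1], then C at s1[4]=s2[2], then C at s1[5]=s2[4], then T at s1[9]=s2[7], then T at s1[10]=s2[8], then G at s1[12]=s2[10], then G at s1[15]=s2[11], then G at s1[16]=s2[12], then T at s1[17]=s2[17]; all 9 bases appear in both, in order. dp[17][17] = 9 confirms this is the maximum.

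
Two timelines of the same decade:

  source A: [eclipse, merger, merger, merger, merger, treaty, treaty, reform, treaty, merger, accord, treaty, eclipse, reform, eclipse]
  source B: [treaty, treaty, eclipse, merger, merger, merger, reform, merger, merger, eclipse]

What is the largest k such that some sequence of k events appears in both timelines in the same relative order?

7

Taking eclipse at source A[1]=source B[3]; then merger at source A[2]=source B[4]; then merger at source A[3]=source B[5]; then merger at source A[4]=source B[6]; then merger at source A[5]=source B[8]; then merger at source A[10]=source B[9]; then eclipse at source A[15]=source B[10] gives a common subsequence of length 7. Since dp[15][10] = 7, nothing longer is possible.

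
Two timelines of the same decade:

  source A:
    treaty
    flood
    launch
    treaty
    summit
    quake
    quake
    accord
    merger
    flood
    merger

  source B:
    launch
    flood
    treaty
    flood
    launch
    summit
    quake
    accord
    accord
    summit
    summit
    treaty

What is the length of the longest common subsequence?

Match treaty [1,3] → flood [2,4] → launch [3,5] → summit [5,6] → quake [6,7] → accord [8,9] — 6 events in the same relative order in both, and the DP table's final entry dp[11][12] is also 6, so no common subsequence is longer.

6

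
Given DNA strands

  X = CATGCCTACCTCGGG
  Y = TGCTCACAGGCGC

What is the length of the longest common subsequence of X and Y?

9

Match T [3,1] → G [4,2] → C [5,3] → C [6,5] → A [8,6] → C [9,7] → G [13,9] → G [14,10] → G [15,12] — 9 bases in the same relative order in both. The LCS DP gives dp[15][13] = 9, so this is optimal.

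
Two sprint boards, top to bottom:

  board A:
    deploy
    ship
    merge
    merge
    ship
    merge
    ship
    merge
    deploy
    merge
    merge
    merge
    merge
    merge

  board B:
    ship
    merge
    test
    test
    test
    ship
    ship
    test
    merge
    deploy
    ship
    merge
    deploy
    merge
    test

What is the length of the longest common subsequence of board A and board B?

Taking ship at board A[2]=board B[1] → merge at board A[3]=board B[2] → ship at board A[5]=board B[7] → merge at board A[6]=board B[9] → ship at board A[7]=board B[11] → merge at board A[8]=board B[12] → deploy at board A[9]=board B[13] → merge at board A[10]=board B[14] gives a common subsequence of length 8, and the DP table's final entry dp[14][15] is also 8, so no common subsequence is longer.

8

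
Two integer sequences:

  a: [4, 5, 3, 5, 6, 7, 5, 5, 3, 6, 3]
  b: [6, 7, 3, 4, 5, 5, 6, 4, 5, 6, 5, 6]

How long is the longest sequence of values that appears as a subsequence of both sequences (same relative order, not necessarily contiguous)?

7

Let dp[i][j] be the LCS length of the first i values of a and the first j values of b. dp[i][j] = dp[i-1][j-1]+1 when the i-th and j-th values match, else max(dp[i-1][j], dp[i][j-1]).
    ·  6  7  3  4  5  5  6  4  5  6  5  6
 ·  0  0  0  0  0  0  0  0  0  0  0  0  0
 4  0  0  0  0  1  1  1  1  1  1  1  1  1
 5  0  0  0  0  1  2  2  2  2  2  2  2  2
 3  0  0  0  1  1  2  2  2  2  2  2  2  2
 5  0  0  0  1  1  2  3  3  3  3  3  3  3
 6  0  1  1  1  1  2  3  4  4  4  4  4  4
 7  0  1  2  2  2  2  3  4  4  4  4  4  4
 5  0  1  2  2  2  3  3  4  4  5  5  5  5
 5  0  1  2  2  2  3  4  4  4  5  5  6  6
 3  0  1  2  3  3  3  4  4  4  5  5  6  6
 6  0  1  2  3  3  3  4  5  5  5  6  6  7
 3  0  1  2  3  3  3  4  5  5  5  6  6  7
dp[11][12] = 7. One LCS (by backtracking along matches): 4, 5, 5, 6, 5, 5, 6.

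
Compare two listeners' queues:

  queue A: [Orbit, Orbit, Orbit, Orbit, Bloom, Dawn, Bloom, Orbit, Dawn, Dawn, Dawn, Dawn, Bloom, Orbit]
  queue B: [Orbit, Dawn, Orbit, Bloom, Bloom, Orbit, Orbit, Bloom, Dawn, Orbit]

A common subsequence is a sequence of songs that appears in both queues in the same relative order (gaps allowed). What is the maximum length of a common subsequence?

Match Orbit (queue A #1, queue B #1), then Orbit (queue A #2, queue B #3), then Orbit (queue A #3, queue B #6), then Orbit (queue A #4, queue B #7), then Bloom (queue A #7, queue B #8), then Dawn (queue A #12, queue B #9), then Orbit (queue A #14, queue B #10) — 7 songs in the same relative order in both. dp[14][10] = 7 confirms this is the maximum.

7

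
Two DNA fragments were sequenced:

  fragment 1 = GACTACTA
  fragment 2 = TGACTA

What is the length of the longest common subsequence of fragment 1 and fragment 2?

5

Let dp[i][j] be the LCS length of the first i bases of fragment 1 and the first j bases of fragment 2. dp[i][j] = dp[i-1][j-1]+1 when the i-th and j-th bases match, else max(dp[i-1][j], dp[i][j-1]).
    ·  T  G  A  C  T  A
 ·  0  0  0  0  0  0  0
 G  0  0  1  1  1  1  1
 A  0  0  1  2  2  2  2
 C  0  0  1  2  3  3  3
 T  0  1  1  2  3  4  4
 A  0  1  1  2  3  4  5
 C  0  1  1  2  3  4  5
 T  0  1  1  2  3  4  5
 A  0  1  1  2  3  4  5
dp[8][6] = 5. One LCS (by backtracking along matches): GACTA.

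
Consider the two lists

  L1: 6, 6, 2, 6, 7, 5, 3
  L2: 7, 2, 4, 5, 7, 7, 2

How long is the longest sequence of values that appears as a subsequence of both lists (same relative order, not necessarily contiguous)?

Let dp[i][j] be the LCS length of the first i values of L1 and the first j values of L2. dp[i][j] = dp[i-1][j-1]+1 when the i-th and j-th values match, else max(dp[i-1][j], dp[i][j-1]).
    ·  7  2  4  5  7  7  2
 ·  0  0  0  0  0  0  0  0
 6  0  0  0  0  0  0  0  0
 6  0  0  0  0  0  0  0  0
 2  0  0  1  1  1  1  1  1
 6  0  0  1  1  1  1  1  1
 7  0  1  1  1  1  2  2  2
 5  0  1  1  1  2  2  2  2
 3  0  1  1  1  2  2  2  2
dp[7][7] = 2. One LCS (by backtracking along matches): 2, 7.

2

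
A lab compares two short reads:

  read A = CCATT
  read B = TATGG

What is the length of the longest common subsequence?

2

Pick A at read A[3]=read B[2], T at read A[4]=read B[3]; all 2 bases appear in both, in order. The LCS DP gives dp[5][5] = 2, so this is optimal.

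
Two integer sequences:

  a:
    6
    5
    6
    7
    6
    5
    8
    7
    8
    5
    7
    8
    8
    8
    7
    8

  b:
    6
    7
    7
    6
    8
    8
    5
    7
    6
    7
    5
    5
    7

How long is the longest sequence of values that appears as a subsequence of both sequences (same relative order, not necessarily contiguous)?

8

Match 6 at a[1]=b[1], then 7 at a[4]=b[3], then 6 at a[5]=b[4], then 8 at a[7]=b[5], then 8 at a[9]=b[6], then 5 at a[10]=b[7], then 7 at a[11]=b[10], then 7 at a[15]=b[13] — 8 values in the same relative order in both, and the DP table's final entry dp[16][13] is also 8, so no common subsequence is longer.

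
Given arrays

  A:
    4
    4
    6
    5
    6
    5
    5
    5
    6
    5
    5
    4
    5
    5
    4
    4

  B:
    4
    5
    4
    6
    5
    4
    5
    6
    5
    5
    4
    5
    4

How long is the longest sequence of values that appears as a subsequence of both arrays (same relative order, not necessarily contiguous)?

Taking 4 at A[1]=B[1]; then 4 at A[2]=B[3]; then 6 at A[3]=B[4]; then 5 at A[4]=B[5]; then 5 at A[8]=B[7]; then 6 at A[9]=B[8]; then 5 at A[10]=B[9]; then 5 at A[11]=B[10]; then 4 at A[12]=B[11]; then 5 at A[14]=B[12]; then 4 at A[16]=B[13] gives a common subsequence of length 11. The LCS DP gives dp[16][13] = 11, so this is optimal.

11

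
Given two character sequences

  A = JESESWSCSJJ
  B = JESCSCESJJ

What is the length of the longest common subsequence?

Match J at A[1]=B[1] → E at A[2]=B[2] → S at A[3]=B[3] → S at A[7]=B[5] → C at A[8]=B[6] → S at A[9]=B[8] → J at A[10]=B[9] → J at A[11]=B[10] — 8 characters in the same relative order in both. The LCS DP gives dp[11][10] = 8, so this is optimal.

8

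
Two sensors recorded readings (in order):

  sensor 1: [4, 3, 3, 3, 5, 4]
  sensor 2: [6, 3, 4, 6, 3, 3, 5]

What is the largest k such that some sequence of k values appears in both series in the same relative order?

4

Match 4 [1,3], 3 [3,5], 3 [4,6], 5 [5,7] — 4 values in the same relative order in both. dp[6][7] = 4 confirms this is the maximum.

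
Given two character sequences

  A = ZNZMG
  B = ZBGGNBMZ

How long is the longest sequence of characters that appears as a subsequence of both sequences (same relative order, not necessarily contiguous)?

3

Let dp[i][j] be the LCS length of the first i characters of A and the first j characters of B. dp[i][j] = dp[i-1][j-1]+1 when the i-th and j-th characters match, else max(dp[i-1][j], dp[i][j-1]).
    ·  Z  B  G  G  N  B  M  Z
 ·  0  0  0  0  0  0  0  0  0
 Z  0  1  1  1  1  1  1  1  1
 N  0  1  1  1  1  2  2  2  2
 Z  0  1  1  1  1  2  2  2  3
 M  0  1  1  1  1  2  2  3  3
 G  0  1  1  2  2  2  2  3  3
dp[5][8] = 3. One LCS (by backtracking along matches): ZNZ.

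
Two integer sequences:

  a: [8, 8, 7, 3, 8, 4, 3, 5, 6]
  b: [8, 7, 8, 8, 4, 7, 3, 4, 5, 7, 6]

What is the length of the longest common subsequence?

7

Pick 8 (a #1, b #3) → 8 (a #2, b #4) → 7 (a #3, b #6) → 3 (a #4, b #7) → 4 (a #6, b #8) → 5 (a #8, b #9) → 6 (a #9, b #11); all 7 values appear in both, in order. Since dp[9][11] = 7, nothing longer is possible.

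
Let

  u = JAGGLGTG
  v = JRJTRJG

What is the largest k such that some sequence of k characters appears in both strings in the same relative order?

Match J at u[1]=v[3]; then T at u[7]=v[4]; then G at u[8]=v[7] — 3 characters in the same relative order in both. Since dp[8][7] = 3, nothing longer is possible.

3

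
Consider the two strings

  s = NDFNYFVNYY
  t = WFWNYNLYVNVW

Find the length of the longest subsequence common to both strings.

5

Let dp[i][j] be the LCS length of the first i characters of s and the first j characters of t. dp[i][j] = dp[i-1][j-1]+1 when the i-th and j-th characters match, else max(dp[i-1][j], dp[i][j-1]).
    ·  W  F  W  N  Y  N  L  Y  V  N  V  W
 ·  0  0  0  0  0  0  0  0  0  0  0  0  0
 N  0  0  0  0  1  1  1  1  1  1  1  1  1
 D  0  0  0  0  1  1  1  1  1  1  1  1  1
 F  0  0  1  1  1  1  1  1  1  1  1  1  1
 N  0  0  1  1  2  2  2  2  2  2  2  2  2
 Y  0  0  1  1  2  3  3  3  3  3  3  3  3
 F  0  0  1  1  2  3  3  3  3  3  3  3  3
 V  0  0  1  1  2  3  3  3  3  4  4  4  4
 N  0  0  1  1  2  3  4  4  4  4  5  5  5
 Y  0  0  1  1  2  3  4  4  5  5  5  5  5
 Y  0  0  1  1  2  3  4  4  5  5  5  5  5
dp[10][12] = 5. One LCS (by backtracking along matches): NNYVN.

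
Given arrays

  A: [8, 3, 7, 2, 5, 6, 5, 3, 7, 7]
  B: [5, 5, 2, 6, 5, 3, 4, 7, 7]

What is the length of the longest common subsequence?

6

Pick 2 [4,3]; then 6 [6,4]; then 5 [7,5]; then 3 [8,6]; then 7 [9,8]; then 7 [10,9]; all 6 values appear in both, in order. Since dp[10][9] = 6, nothing longer is possible.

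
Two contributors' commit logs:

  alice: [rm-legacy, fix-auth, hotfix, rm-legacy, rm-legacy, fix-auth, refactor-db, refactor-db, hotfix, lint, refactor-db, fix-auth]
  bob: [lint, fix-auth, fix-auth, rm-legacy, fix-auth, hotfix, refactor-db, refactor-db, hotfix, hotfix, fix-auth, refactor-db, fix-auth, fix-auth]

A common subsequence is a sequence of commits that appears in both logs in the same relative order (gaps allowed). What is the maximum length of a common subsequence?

8

Pick rm-legacy (alice #1, bob #4), fix-auth (alice #2, bob #5), hotfix (alice #3, bob #6), refactor-db (alice #7, bob #7), refactor-db (alice #8, bob #8), hotfix (alice #9, bob #10), refactor-db (alice #11, bob #12), fix-auth (alice #12, bob #14); all 8 commits appear in both, in order, and the DP table's final entry dp[12][14] is also 8, so no common subsequence is longer.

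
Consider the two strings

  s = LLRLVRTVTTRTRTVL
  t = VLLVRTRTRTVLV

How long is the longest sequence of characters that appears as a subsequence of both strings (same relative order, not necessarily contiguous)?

11

Pick L (s #2, t #2), then L (s #4, t #3), then V (s #5, t #4), then R (s #6, t #5), then T (s #10, t #6), then R (s #11, t #7), then T (s #12, t #8), then R (s #13, t #9), then T (s #14, t #10), then V (s #15, t #11), then L (s #16, t #12); all 11 characters appear in both, in order. dp[16][13] = 11 confirms this is the maximum.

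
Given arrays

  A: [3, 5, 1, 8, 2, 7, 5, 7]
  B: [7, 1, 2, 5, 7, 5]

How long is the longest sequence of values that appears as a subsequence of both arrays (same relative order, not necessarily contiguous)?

Pick 1 [3,2] → 2 [5,3] → 7 [6,5] → 5 [7,6]; all 4 values appear in both, in order. The LCS DP gives dp[8][6] = 4, so this is optimal.

4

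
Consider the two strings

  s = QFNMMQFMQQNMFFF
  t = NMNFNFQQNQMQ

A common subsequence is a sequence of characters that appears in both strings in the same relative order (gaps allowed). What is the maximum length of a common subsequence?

7

Taking F (s #2, t #4); then N (s #3, t #5); then F (s #7, t #6); then Q (s #9, t #7); then Q (s #10, t #8); then N (s #11, t #9); then M (s #12, t #11) gives a common subsequence of length 7, and the DP table's final entry dp[15][12] is also 7, so no common subsequence is longer.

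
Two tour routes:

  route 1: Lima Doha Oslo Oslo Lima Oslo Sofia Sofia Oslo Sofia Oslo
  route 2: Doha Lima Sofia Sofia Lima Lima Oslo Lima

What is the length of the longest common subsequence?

Match Doha at route 1[2]=route 2[1] → Lima at route 1[5]=route 2[2] → Sofia at route 1[7]=route 2[3] → Sofia at route 1[8]=route 2[4] → Oslo at route 1[9]=route 2[7] — 5 stops in the same relative order in both. dp[11][8] = 5 confirms this is the maximum.

5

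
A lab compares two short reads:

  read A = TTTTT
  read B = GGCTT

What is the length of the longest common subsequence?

2

Pick T [4,4], T [5,5]; all 2 bases appear in both, in order. The LCS DP gives dp[5][5] = 2, so this is optimal.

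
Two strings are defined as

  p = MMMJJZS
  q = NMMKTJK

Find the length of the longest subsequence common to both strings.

3

Match M at p[1]=q[2] → M at p[2]=q[3] → J at p[4]=q[6] — 3 characters in the same relative order in both. dp[7][7] = 3 confirms this is the maximum.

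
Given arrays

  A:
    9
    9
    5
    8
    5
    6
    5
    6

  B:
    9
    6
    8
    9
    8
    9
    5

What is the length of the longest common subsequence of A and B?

Let dp[i][j] be the LCS length of the first i values of A and the first j values of B. dp[i][j] = dp[i-1][j-1]+1 when the i-th and j-th values match, else max(dp[i-1][j], dp[i][j-1]).
    ·  9  6  8  9  8  9  5
 ·  0  0  0  0  0  0  0  0
 9  0  1  1  1  1  1  1  1
 9  0  1  1  1  2  2  2  2
 5  0  1  1  1  2  2  2  3
 8  0  1  1  2  2  3  3  3
 5  0  1  1  2  2  3  3  4
 6  0  1  2  2  2  3  3  4
 5  0  1  2  2  2  3  3  4
 6  0  1  2  2  2  3  3  4
dp[8][7] = 4. One LCS (by backtracking along matches): 9, 9, 8, 5.

4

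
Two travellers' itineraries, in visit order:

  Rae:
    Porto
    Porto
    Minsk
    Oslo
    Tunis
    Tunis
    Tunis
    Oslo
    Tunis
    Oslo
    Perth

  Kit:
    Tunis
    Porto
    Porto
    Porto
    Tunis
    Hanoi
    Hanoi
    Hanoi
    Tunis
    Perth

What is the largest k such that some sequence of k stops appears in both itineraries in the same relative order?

One common subsequence of length 5: Porto (Rae #1, Kit #3); then Porto (Rae #2, Kit #4); then Tunis (Rae #5, Kit #5); then Tunis (Rae #9, Kit #9); then Perth (Rae #11, Kit #10). dp[11][10] = 5 confirms this is the maximum.

5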